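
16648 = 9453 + 7195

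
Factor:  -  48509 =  - 179^1*271^1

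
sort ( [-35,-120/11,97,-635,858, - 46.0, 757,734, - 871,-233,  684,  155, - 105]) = [ - 871 , - 635,-233, - 105,-46.0,-35 , - 120/11 , 97,155,684, 734,757,858 ] 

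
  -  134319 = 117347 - 251666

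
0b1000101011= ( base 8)1053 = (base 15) 270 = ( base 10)555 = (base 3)202120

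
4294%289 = 248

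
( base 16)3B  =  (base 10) 59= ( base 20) 2J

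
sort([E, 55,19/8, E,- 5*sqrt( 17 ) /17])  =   [ - 5*sqrt(17 ) /17, 19/8, E,E, 55]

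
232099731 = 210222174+21877557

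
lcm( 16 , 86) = 688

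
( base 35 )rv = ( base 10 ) 976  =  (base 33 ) TJ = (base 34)SO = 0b1111010000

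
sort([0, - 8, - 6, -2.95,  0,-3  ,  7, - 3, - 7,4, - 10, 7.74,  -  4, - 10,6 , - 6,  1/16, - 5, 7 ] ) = [- 10, - 10, - 8, - 7, - 6, - 6,- 5, - 4, - 3, - 3, - 2.95,0, 0,  1/16, 4, 6, 7, 7,7.74 ] 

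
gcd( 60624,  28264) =8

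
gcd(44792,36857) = 1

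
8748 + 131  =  8879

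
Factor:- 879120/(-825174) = 2^3*5^1*7^( - 1 )*11^1*59^( - 1 )= 440/413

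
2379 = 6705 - 4326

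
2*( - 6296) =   -  12592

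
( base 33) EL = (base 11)3AA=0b111100011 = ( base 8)743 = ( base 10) 483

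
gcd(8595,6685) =955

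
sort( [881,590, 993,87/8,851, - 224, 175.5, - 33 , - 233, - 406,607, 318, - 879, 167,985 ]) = [-879, -406, - 233, -224, - 33, 87/8, 167 , 175.5, 318, 590,607, 851, 881,985, 993 ] 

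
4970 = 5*994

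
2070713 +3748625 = 5819338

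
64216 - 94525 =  - 30309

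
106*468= 49608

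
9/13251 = 3/4417=0.00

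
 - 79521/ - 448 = 79521/448 =177.50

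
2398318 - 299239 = 2099079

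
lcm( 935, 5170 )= 87890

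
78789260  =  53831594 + 24957666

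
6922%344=42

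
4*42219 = 168876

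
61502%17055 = 10337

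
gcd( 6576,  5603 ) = 1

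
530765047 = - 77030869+607795916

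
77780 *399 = 31034220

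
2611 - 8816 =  - 6205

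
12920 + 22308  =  35228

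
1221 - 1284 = - 63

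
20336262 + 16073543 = 36409805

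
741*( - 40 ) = - 29640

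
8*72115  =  576920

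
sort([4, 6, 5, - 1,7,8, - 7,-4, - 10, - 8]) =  [-10, - 8,-7,- 4, - 1,4,5,6,7, 8]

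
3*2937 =8811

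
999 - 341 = 658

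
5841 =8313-2472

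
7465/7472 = 7465/7472 = 1.00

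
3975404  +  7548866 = 11524270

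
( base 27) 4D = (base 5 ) 441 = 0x79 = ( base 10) 121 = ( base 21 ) 5g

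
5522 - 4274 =1248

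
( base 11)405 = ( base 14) 26D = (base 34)ED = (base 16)1e9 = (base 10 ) 489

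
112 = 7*16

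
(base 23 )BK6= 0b1100010001101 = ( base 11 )47a4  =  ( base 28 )80d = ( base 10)6285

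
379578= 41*9258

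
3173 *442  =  1402466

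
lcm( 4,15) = 60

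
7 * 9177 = 64239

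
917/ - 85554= - 1  +  12091/12222=   - 0.01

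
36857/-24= - 36857/24 = - 1535.71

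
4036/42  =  96 + 2/21=96.10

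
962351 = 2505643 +  -  1543292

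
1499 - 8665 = - 7166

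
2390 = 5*478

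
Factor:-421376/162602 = -210688/81301 = - 2^8*11^( -1 ) * 19^ (-1)*389^(- 1 )*823^1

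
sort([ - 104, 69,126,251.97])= [ - 104,69,126, 251.97 ] 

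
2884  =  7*412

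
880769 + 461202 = 1341971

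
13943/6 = 2323+5/6 = 2323.83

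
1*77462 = 77462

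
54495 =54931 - 436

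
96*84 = 8064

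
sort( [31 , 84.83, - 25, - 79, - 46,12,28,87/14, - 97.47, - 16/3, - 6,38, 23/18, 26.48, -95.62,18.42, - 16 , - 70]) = [ -97.47,  -  95.62, - 79, - 70, - 46, - 25, - 16 , - 6, - 16/3,23/18, 87/14,12,18.42 , 26.48 , 28, 31,38,84.83]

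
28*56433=1580124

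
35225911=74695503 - 39469592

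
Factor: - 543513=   -  3^1*23^1*7877^1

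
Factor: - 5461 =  - 43^1*127^1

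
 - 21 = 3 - 24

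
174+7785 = 7959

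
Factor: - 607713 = - 3^1*167^1*1213^1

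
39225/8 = 39225/8 = 4903.12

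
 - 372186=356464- 728650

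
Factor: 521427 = 3^1 * 179^1*971^1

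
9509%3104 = 197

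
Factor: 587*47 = 27589 = 47^1*587^1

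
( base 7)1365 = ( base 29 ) IF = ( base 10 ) 537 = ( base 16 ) 219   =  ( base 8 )1031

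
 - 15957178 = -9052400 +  -6904778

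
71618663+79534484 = 151153147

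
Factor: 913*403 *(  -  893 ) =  - 11^1*13^1 * 19^1*31^1 *47^1*83^1 = -  328569527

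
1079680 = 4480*241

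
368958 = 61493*6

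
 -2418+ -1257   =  - 3675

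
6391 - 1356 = 5035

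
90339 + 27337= 117676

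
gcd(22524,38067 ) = 3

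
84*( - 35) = - 2940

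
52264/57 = 52264/57 = 916.91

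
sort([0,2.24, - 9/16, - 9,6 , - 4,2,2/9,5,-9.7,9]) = [ - 9.7, -9 , -4,-9/16,0, 2/9,2, 2.24,5 , 6,9] 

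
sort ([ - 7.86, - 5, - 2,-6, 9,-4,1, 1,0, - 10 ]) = [ - 10, - 7.86, -6 , - 5,  -  4,  -  2, 0,1 , 1,9 ]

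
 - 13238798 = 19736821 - 32975619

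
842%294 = 254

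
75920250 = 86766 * 875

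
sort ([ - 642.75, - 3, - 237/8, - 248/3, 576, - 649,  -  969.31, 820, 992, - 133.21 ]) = [ - 969.31, - 649, - 642.75, - 133.21,-248/3, - 237/8, - 3, 576 , 820 , 992 ]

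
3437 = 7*491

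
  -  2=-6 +4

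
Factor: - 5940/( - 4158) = 10/7 = 2^1 * 5^1*7^( - 1 ) 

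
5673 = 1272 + 4401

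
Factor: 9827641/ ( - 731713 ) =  - 127^1 *77383^1 * 731713^(  -  1)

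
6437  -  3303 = 3134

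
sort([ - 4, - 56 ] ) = [ - 56, - 4]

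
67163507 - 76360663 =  - 9197156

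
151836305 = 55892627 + 95943678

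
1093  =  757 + 336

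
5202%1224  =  306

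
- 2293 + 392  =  - 1901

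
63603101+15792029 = 79395130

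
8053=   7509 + 544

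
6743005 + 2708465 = 9451470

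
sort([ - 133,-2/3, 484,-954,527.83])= [ - 954, - 133, - 2/3 , 484, 527.83]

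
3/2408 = 3/2408 = 0.00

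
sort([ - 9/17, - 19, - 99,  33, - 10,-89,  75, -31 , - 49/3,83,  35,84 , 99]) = [ - 99, - 89, - 31,  -  19,  -  49/3, - 10 , - 9/17, 33, 35, 75,83 , 84,99 ]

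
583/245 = 583/245 =2.38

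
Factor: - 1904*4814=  - 2^5*7^1*17^1*29^1*83^1=- 9165856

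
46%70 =46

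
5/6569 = 5/6569 = 0.00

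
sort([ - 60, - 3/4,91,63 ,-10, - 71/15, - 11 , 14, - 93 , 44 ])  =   [-93 ,- 60, - 11, - 10,-71/15 , - 3/4,14,44,  63,91]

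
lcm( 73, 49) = 3577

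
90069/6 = 30023/2 = 15011.50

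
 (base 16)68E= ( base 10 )1678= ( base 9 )2264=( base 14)87C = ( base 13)9c1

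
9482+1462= 10944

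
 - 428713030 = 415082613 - 843795643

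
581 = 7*83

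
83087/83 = 83087/83=1001.05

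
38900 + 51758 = 90658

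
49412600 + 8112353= 57524953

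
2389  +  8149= 10538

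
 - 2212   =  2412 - 4624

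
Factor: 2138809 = 59^1*36251^1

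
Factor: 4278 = 2^1 * 3^1*23^1 * 31^1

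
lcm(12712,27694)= 775432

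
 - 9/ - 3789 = 1/421 =0.00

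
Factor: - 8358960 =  - 2^4*3^1*5^1*29^1*1201^1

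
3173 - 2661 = 512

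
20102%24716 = 20102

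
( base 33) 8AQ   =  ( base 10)9068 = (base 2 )10001101101100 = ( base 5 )242233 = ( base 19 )1625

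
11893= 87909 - 76016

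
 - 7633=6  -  7639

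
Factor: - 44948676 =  - 2^2 * 3^1*3745723^1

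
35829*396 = 14188284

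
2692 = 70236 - 67544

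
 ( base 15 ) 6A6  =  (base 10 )1506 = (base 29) 1mr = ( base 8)2742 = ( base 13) 8bb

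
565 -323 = 242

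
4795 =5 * 959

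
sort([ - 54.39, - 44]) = [ - 54.39, - 44]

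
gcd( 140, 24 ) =4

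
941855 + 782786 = 1724641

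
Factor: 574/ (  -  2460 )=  - 2^ ( - 1)*3^ ( - 1)*5^( - 1)*7^1 = -  7/30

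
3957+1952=5909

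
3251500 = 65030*50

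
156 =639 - 483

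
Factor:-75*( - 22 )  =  2^1*3^1*5^2*11^1  =  1650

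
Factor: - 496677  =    -  3^1*165559^1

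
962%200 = 162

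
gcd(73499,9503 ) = 1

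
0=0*121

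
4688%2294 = 100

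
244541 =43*5687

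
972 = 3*324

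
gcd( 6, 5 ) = 1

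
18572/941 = 19 + 693/941 = 19.74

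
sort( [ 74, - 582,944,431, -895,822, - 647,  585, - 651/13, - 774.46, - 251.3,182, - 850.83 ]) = [ - 895, - 850.83, - 774.46, - 647, - 582,-251.3, - 651/13,74,182 , 431,585,822,944]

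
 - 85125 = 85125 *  ( - 1) 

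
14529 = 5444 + 9085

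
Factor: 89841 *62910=2^1*3^4*5^1 *233^1*29947^1 = 5651897310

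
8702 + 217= 8919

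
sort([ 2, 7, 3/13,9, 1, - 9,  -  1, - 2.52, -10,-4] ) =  [ - 10,- 9,-4,-2.52, - 1, 3/13, 1, 2, 7,9]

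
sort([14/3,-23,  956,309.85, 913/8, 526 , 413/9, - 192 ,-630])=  [ - 630,-192,  -  23,14/3 , 413/9,913/8,  309.85, 526, 956]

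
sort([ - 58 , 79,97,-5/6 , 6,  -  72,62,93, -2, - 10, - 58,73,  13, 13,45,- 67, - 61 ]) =[ - 72 , - 67,- 61 , - 58, - 58,  -  10, - 2 ,-5/6,6,13,13,45,62,73,  79, 93 , 97 ]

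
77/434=11/62 = 0.18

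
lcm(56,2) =56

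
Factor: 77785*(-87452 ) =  - 6802453820 =- 2^2*5^1*47^1*331^1*21863^1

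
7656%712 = 536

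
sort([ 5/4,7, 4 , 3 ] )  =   [ 5/4, 3, 4,7] 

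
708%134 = 38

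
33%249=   33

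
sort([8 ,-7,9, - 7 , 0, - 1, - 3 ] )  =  [ - 7,-7,-3, - 1,0,  8,9 ] 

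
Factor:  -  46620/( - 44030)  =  18/17 = 2^1 * 3^2*17^( - 1)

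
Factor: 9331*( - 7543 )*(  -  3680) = 259012137440 =2^5*5^1*7^1*19^1*23^1*31^1 * 43^1*397^1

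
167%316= 167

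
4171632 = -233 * (  -  17904) 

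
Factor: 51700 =2^2*5^2*11^1*47^1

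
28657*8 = 229256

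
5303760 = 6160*861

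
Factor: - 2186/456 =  - 2^(-2 )*3^ (- 1 )*19^( - 1 ) * 1093^1 = -  1093/228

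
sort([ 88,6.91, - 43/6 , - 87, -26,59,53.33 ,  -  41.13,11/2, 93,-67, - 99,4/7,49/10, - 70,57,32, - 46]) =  [ - 99 ,- 87,-70,-67,-46,  -  41.13, - 26,-43/6,4/7,49/10,11/2,6.91,32, 53.33,  57, 59,88,93]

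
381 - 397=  - 16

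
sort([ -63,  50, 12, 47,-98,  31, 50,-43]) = [-98, - 63,-43, 12,31, 47,50,50 ]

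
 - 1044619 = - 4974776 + 3930157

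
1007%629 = 378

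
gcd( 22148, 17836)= 196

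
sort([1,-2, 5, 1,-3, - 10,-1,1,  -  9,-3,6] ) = [-10, - 9, - 3,  -  3,-2, - 1,1,1,1, 5,6]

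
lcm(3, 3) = 3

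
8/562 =4/281   =  0.01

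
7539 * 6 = 45234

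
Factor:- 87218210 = - 2^1*5^1*73^1*157^1*761^1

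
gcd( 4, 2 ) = 2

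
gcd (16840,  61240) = 40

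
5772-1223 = 4549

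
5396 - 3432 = 1964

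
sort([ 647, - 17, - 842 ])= [ - 842, -17, 647] 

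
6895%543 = 379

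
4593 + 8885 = 13478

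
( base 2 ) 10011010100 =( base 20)31g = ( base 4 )103110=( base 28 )1G4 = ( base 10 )1236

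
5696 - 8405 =-2709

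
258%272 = 258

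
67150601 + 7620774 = 74771375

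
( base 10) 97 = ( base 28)3d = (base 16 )61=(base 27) 3G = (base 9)117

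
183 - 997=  - 814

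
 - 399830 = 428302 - 828132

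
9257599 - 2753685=6503914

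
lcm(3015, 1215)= 81405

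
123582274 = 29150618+94431656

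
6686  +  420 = 7106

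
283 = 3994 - 3711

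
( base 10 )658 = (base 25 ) 118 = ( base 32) ki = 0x292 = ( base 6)3014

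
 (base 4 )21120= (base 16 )258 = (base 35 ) H5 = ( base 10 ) 600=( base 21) 17C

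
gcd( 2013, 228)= 3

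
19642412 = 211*93092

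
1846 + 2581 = 4427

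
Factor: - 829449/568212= - 276483/189404 = - 2^(-2 )*3^1*23^1*4007^1*47351^ ( - 1) 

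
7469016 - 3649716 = 3819300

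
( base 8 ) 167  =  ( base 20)5J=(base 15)7E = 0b1110111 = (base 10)119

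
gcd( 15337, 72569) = 49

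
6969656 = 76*91706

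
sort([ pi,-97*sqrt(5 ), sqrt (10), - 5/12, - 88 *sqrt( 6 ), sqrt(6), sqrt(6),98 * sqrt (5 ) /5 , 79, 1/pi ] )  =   [ - 97 *sqrt( 5 ),-88*sqrt(6 ), - 5/12,1/pi,sqrt( 6 ) , sqrt( 6), pi, sqrt( 10 ), 98*sqrt( 5)/5 , 79 ]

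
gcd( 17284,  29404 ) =4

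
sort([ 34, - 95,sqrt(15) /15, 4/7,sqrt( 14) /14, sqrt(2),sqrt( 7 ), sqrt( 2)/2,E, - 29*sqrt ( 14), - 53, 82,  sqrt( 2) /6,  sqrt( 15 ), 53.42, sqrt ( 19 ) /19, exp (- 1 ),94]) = [- 29*sqrt(14 ), - 95, - 53, sqrt(19)/19, sqrt( 2 ) /6, sqrt(15) /15, sqrt(14)/14,exp( - 1),4/7, sqrt(2) /2,sqrt ( 2 ), sqrt (7 ), E,  sqrt( 15 ) , 34, 53.42,82, 94 ] 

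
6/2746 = 3/1373 = 0.00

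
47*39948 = 1877556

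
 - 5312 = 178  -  5490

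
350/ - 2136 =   -  175/1068  =  - 0.16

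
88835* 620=55077700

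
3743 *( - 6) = -22458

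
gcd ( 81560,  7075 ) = 5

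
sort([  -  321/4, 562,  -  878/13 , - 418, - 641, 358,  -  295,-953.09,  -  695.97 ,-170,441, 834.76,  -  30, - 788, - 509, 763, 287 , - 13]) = [ - 953.09, - 788, - 695.97,-641, - 509,  -  418 , - 295, - 170, - 321/4, - 878/13, - 30,  -  13, 287, 358, 441,562, 763 , 834.76]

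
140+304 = 444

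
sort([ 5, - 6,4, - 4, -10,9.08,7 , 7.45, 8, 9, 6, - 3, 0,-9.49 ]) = [-10,  -  9.49,-6, -4, - 3, 0, 4, 5,6, 7,  7.45,8,9,9.08 ] 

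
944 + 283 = 1227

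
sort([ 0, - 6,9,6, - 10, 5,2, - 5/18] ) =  [ - 10 , - 6, - 5/18, 0, 2,5, 6,9]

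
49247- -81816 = 131063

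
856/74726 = 428/37363 = 0.01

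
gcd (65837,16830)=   1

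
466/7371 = 466/7371 = 0.06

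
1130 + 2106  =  3236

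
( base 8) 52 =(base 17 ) 28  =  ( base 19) 24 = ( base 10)42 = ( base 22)1K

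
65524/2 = 32762= 32762.00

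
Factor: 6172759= 6172759^1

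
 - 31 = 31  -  62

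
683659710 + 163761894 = 847421604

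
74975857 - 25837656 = 49138201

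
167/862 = 167/862 = 0.19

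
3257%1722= 1535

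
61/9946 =61/9946= 0.01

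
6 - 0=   6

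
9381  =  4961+4420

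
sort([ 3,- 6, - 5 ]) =[-6, - 5, 3 ]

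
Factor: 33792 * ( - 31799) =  - 1074551808 = - 2^10*3^1*11^1*31799^1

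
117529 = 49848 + 67681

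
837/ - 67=-13 + 34/67 = -12.49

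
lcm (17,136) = 136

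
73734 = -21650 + 95384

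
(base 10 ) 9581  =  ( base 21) 10f5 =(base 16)256d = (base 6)112205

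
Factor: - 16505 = - 5^1*3301^1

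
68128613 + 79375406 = 147504019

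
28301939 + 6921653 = 35223592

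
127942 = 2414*53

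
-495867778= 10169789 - 506037567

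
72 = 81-9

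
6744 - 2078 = 4666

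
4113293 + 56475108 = 60588401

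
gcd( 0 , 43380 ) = 43380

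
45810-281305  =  -235495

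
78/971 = 78/971 = 0.08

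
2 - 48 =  - 46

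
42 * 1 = 42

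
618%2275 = 618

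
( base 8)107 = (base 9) 78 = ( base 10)71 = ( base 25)2L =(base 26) 2J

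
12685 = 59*215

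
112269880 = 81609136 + 30660744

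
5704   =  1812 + 3892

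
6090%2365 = 1360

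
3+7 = 10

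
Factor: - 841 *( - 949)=13^1*29^2*73^1 = 798109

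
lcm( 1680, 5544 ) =55440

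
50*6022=301100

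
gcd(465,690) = 15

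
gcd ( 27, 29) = 1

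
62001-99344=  - 37343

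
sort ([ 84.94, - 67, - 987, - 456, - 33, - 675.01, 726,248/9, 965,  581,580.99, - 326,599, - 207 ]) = [ - 987, - 675.01,-456, - 326,-207 , - 67, - 33,248/9,84.94,580.99 , 581,599,726,965] 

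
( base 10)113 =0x71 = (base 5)423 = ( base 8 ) 161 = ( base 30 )3N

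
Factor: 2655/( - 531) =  - 5^1=- 5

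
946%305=31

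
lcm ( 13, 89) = 1157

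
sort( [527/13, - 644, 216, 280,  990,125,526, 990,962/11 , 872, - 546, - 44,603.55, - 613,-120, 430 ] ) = [ - 644, - 613 , - 546, - 120,  -  44,527/13,962/11,125, 216 , 280,430,526,603.55,872 , 990,990]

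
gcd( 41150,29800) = 50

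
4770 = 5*954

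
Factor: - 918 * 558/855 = -2^2*3^3*5^(-1 )*17^1*19^(-1)*31^1  =  - 56916/95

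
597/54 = 199/18= 11.06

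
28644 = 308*93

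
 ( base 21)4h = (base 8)145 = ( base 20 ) 51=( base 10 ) 101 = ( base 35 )2V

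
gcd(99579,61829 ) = 1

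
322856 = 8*40357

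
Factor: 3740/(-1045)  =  -2^2*17^1*19^(-1)= - 68/19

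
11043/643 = 11043/643 =17.17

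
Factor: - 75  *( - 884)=2^2*3^1*5^2*13^1*17^1 =66300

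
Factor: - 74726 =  - 2^1*37363^1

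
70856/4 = 17714 = 17714.00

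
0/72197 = 0 = 0.00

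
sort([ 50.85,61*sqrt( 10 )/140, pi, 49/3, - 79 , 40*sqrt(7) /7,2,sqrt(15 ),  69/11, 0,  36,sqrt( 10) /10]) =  [ - 79,0,sqrt(10 )/10,61*sqrt( 10)/140,2, pi, sqrt( 15 ),69/11, 40*sqrt ( 7) /7,49/3,36,50.85]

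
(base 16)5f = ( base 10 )95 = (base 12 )7b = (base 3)10112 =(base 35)2P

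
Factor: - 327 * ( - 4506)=2^1*3^2 * 109^1 * 751^1  =  1473462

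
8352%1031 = 104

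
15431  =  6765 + 8666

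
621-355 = 266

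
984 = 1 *984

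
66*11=726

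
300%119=62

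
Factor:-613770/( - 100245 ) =998/163 =2^1 *163^( - 1)*499^1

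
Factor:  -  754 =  -2^1*13^1*29^1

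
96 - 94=2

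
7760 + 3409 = 11169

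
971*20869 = 20263799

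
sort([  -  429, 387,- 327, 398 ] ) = [ - 429, - 327,387,398] 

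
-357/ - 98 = 3+9/14 = 3.64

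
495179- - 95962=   591141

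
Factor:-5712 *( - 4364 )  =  24927168 = 2^6*3^1 *7^1*17^1*1091^1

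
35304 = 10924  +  24380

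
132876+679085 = 811961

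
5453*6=32718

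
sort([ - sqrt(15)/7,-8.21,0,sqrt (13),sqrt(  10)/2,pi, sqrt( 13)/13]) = [ - 8.21 ,-sqrt( 15)/7,  0, sqrt( 13)/13,sqrt(10 )/2,pi , sqrt(13) ] 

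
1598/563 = 2 + 472/563 = 2.84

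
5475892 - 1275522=4200370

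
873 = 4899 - 4026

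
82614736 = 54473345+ 28141391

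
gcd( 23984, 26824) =8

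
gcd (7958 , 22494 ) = 46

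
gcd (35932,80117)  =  1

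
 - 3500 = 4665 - 8165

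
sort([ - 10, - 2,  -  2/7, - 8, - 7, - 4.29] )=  [ - 10, - 8, -7, - 4.29 , - 2, - 2/7] 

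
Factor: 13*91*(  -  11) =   -  7^1* 11^1 * 13^2 = - 13013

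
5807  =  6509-702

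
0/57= 0= 0.00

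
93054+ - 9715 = 83339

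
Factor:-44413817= - 7^1 * 167^1*37993^1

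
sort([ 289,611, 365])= [ 289,  365,611] 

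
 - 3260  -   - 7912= 4652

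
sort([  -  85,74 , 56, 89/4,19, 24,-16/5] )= [-85, -16/5,19,89/4 , 24,56,74]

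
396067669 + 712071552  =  1108139221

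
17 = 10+7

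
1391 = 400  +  991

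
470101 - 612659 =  -142558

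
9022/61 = 9022/61 = 147.90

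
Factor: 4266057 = 3^1*127^1*11197^1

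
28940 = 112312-83372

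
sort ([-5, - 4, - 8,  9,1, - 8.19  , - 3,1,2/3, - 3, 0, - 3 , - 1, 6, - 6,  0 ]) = [ - 8.19, - 8, - 6, - 5,  -  4,- 3, - 3, - 3, -1,0,0, 2/3, 1,1, 6, 9 ]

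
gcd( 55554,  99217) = 47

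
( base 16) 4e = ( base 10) 78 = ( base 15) 53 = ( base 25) 33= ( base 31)2G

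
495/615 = 33/41=   0.80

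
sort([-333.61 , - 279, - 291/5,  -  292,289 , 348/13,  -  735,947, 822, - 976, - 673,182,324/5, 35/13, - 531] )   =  [- 976, - 735, - 673, - 531, - 333.61, - 292, - 279, - 291/5, 35/13,348/13, 324/5,  182,289, 822,947 ]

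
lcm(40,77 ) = 3080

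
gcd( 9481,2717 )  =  19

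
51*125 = 6375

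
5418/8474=2709/4237 = 0.64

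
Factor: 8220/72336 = 2^( - 2) * 5^1*11^( - 1 ) = 5/44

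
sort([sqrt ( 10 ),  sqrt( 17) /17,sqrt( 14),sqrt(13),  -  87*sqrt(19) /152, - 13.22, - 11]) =[ - 13.22,-11  , - 87*sqrt(19 ) /152, sqrt( 17)/17  ,  sqrt(  10), sqrt(13 ), sqrt( 14 )]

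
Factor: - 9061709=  - 73^1 * 124133^1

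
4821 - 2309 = 2512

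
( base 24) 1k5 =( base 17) 3b7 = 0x425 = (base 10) 1061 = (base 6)4525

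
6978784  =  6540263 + 438521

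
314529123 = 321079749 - 6550626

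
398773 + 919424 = 1318197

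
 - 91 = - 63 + -28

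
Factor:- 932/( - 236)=59^( - 1)*233^1 =233/59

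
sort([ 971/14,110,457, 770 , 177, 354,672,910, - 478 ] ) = [ - 478,971/14,110, 177,354 , 457,672,770,910] 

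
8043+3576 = 11619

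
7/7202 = 7/7202  =  0.00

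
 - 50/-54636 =25/27318 = 0.00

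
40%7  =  5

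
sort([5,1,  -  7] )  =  [- 7 , 1 , 5]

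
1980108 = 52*38079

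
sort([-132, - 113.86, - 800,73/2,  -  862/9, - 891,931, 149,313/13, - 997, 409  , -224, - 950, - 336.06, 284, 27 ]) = [ - 997, - 950, - 891 , - 800, - 336.06, - 224, - 132, - 113.86, - 862/9,313/13, 27, 73/2, 149, 284,  409 , 931] 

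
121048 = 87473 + 33575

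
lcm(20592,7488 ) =82368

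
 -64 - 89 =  - 153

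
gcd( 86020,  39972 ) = 4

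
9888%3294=6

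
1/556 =1/556 =0.00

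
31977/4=31977/4 = 7994.25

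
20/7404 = 5/1851 = 0.00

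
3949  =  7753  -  3804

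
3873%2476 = 1397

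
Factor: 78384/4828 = 276/17 = 2^2*3^1*17^(  -  1)*23^1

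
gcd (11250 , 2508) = 6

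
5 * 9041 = 45205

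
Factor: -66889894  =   - 2^1* 33444947^1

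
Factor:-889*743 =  - 7^1 * 127^1*743^1 = - 660527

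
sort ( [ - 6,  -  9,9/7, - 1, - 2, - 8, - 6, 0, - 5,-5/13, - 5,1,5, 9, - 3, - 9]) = [ - 9, - 9, - 8,-6,- 6,  -  5, - 5, - 3,  -  2,-1, - 5/13 , 0, 1, 9/7, 5, 9]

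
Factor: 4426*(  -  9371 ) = - 41476046=- 2^1*2213^1*9371^1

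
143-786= - 643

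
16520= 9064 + 7456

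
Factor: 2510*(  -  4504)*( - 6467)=2^4*  5^1*29^1*223^1*251^1 * 563^1 = 73109693680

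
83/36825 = 83/36825=0.00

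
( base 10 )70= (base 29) 2c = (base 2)1000110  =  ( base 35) 20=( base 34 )22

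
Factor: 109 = 109^1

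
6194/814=7 + 248/407 = 7.61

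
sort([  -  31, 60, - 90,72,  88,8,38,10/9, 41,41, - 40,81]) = [ - 90,  -  40, - 31,10/9, 8, 38, 41,41,60, 72,81,  88]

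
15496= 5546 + 9950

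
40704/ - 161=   -  253 + 29/161 = - 252.82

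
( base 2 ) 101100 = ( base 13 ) 35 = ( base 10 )44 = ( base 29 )1f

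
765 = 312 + 453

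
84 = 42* 2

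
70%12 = 10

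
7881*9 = 70929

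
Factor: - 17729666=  - 2^1*53^1*167261^1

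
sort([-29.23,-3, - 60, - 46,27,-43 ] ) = [  -  60,  -  46, - 43,-29.23, - 3,27 ] 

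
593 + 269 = 862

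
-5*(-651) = 3255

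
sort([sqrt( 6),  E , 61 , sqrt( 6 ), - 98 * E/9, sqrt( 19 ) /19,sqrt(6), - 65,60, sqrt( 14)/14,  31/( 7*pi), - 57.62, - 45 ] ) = [ - 65, - 57.62, - 45, - 98 *E/9,sqrt(19) /19 , sqrt( 14 )/14 , 31/( 7*pi) , sqrt( 6 ), sqrt( 6 ), sqrt(6 ) , E , 60,61 ] 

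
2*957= 1914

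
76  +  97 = 173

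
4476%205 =171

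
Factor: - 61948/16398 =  - 2^1 * 3^ ( - 2)*17^1 = -34/9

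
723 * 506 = 365838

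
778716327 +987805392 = 1766521719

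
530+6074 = 6604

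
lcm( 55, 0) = 0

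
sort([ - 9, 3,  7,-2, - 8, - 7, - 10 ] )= [-10, - 9, - 8, - 7,-2,3, 7]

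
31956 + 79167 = 111123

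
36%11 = 3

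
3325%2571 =754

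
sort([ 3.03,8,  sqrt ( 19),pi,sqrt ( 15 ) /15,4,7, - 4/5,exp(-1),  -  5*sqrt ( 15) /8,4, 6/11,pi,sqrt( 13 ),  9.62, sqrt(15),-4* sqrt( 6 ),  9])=[ - 4*sqrt( 6 ),-5*sqrt( 15) /8, - 4/5,  sqrt( 15) /15, exp( - 1), 6/11, 3.03, pi,pi,sqrt( 13),sqrt( 15),4 , 4,sqrt( 19),7,8,9,9.62 ]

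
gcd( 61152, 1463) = 7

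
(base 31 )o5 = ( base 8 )1355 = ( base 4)23231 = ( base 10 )749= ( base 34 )m1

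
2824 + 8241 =11065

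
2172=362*6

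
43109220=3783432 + 39325788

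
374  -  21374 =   -  21000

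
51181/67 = 763  +  60/67  =  763.90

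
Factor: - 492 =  - 2^2 * 3^1*41^1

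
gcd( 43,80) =1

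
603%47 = 39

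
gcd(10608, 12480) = 624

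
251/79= 3 + 14/79 =3.18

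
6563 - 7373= - 810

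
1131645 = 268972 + 862673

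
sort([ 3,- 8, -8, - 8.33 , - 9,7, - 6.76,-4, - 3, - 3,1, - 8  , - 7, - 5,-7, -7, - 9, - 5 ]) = [ - 9, - 9,-8.33, - 8, - 8, - 8, -7 , - 7, - 7, - 6.76,  -  5, - 5,-4, - 3 , - 3,1,3, 7] 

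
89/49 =1+40/49 = 1.82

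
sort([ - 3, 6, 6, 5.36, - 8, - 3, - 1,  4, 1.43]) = [ - 8, - 3, - 3,-1, 1.43, 4,5.36, 6, 6 ] 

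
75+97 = 172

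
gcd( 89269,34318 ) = 1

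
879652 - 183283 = 696369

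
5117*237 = 1212729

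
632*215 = 135880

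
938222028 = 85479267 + 852742761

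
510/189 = 170/63 =2.70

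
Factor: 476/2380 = 1/5 = 5^( - 1)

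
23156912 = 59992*386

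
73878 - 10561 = 63317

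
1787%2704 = 1787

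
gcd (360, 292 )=4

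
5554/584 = 9 + 149/292 =9.51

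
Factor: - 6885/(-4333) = 3^4 * 5^1*7^( - 1) * 17^1*619^ ( - 1)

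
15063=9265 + 5798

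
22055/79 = 279 + 14/79=279.18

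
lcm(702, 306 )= 11934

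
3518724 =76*46299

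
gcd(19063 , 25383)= 1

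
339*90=30510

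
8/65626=4/32813 = 0.00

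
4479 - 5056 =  - 577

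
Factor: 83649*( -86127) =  - 7204437423 = - 3^2*19^1*1511^1* 27883^1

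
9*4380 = 39420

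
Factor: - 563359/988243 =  - 563359^1*988243^ ( - 1 )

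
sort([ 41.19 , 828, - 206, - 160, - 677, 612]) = [  -  677, - 206,  -  160,41.19, 612, 828 ]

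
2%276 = 2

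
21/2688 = 1/128  =  0.01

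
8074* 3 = 24222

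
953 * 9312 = 8874336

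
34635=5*6927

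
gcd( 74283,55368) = 3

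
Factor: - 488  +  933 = 445 = 5^1*89^1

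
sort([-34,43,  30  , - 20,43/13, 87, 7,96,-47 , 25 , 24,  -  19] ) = [ - 47,-34,-20, - 19, 43/13, 7,24, 25,30, 43 , 87 , 96 ]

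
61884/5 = 61884/5= 12376.80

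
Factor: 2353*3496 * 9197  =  75655331336 = 2^3*13^1 * 17^1 * 19^1*23^1*181^1 *541^1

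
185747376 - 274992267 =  - 89244891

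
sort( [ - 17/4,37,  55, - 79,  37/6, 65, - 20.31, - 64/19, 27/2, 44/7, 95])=[ - 79, - 20.31, - 17/4, - 64/19, 37/6, 44/7,27/2 , 37, 55,  65,95 ]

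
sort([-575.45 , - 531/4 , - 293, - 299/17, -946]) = [ - 946, - 575.45, - 293, - 531/4 , - 299/17] 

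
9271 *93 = 862203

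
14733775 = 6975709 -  - 7758066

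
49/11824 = 49/11824 = 0.00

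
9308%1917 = 1640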